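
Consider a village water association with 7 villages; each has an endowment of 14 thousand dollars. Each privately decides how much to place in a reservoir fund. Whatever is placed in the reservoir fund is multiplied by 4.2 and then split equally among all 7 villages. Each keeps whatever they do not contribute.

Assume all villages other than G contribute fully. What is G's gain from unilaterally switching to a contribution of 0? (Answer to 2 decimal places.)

5.60 thousand dollars

Switching from a contribution of 14 to 0 lets G keep an extra 14 thousand dollars, but lowers the reservoir fund by 14, which costs G their own share of that drop: 4.2/7 × 14 = 8.40.
Net gain = 14 − 8.40 = 5.60. The private return per contributed unit (0.6000) is below 1, so free-riding is indeed the best response regardless of what the others do.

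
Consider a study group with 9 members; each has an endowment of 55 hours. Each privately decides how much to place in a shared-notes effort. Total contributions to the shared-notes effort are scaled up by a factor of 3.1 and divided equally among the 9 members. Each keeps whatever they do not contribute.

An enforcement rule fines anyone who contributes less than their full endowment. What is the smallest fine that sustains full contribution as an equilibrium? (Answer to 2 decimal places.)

36.06 hours

Given the others contribute fully, the best deviation is to contribute 0 (any partial contribution still incurs the fine and gives up units whose private return 0.3444 is below 1).
Deviating from 55 to 0 saves 55 hours but forfeits the deviator's share of the drop in the shared-notes effort: 3.1/9 × 55 = 18.94.
So the deviation gain is 55 − 18.94 = 36.06, and the fine must be at least 36.06 hours to wipe it out.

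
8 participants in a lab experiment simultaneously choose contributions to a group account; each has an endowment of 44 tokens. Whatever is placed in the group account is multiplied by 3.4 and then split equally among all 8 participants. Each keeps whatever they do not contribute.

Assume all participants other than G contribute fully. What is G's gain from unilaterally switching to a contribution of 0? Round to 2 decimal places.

25.30 tokens

Switching from a contribution of 44 to 0 lets G keep an extra 44 tokens, but lowers the group account by 44, which costs G their own share of that drop: 3.4/8 × 44 = 18.70.
Net gain = 44 − 18.70 = 25.30. The private return per contributed unit (0.4250) is below 1, so free-riding is indeed the best response regardless of what the others do.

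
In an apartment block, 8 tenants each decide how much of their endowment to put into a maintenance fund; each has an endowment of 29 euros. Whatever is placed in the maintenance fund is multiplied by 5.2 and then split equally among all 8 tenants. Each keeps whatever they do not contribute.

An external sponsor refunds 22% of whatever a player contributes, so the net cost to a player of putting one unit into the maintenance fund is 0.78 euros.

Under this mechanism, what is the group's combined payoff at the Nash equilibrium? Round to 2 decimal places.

232.00 euros

With the mechanism, a contributed unit returns (5.2/8) / 0.78 = 0.8333 per unit of net cost — still below 1 — so contributing 0 remains dominant for every player.
At the Nash equilibrium no one contributes; group total payoff = 8 × 29 = 232.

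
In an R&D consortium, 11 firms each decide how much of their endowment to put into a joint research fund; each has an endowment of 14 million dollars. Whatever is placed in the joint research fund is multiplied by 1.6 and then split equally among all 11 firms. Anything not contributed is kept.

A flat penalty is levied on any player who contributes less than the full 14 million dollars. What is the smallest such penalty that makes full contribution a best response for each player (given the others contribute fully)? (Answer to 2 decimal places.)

Given the others contribute fully, the best deviation is to contribute 0 (any partial contribution still incurs the fine and gives up units whose private return 0.1455 is below 1).
Deviating from 14 to 0 saves 14 million dollars but forfeits the deviator's share of the drop in the joint research fund: 1.6/11 × 14 = 2.04.
So the deviation gain is 14 − 2.04 = 11.96, and the fine must be at least 11.96 million dollars to wipe it out.

11.96 million dollars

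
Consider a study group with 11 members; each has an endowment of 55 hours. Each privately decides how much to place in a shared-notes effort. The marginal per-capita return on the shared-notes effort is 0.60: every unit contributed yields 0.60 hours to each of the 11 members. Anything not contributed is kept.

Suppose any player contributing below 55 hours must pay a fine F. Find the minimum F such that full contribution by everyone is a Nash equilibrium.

22.00 hours

Given the others contribute fully, the best deviation is to contribute 0 (any partial contribution still incurs the fine and gives up units whose private return 0.60 is below 1).
Deviating from 55 to 0 saves 55 hours but forfeits the deviator's share of the drop in the shared-notes effort: 0.60 × 55 = 33.00.
So the deviation gain is 55 − 33.00 = 22.00, and the fine must be at least 22.00 hours to wipe it out.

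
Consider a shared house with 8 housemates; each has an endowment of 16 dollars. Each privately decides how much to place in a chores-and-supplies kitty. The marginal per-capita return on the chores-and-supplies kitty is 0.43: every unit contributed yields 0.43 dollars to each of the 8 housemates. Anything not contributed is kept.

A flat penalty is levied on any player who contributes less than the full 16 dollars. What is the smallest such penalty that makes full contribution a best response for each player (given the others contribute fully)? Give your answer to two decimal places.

Given the others contribute fully, the best deviation is to contribute 0 (any partial contribution still incurs the fine and gives up units whose private return 0.43 is below 1).
Deviating from 16 to 0 saves 16 dollars but forfeits the deviator's share of the drop in the chores-and-supplies kitty: 0.43 × 16 = 6.88.
So the deviation gain is 16 − 6.88 = 9.12, and the fine must be at least 9.12 dollars to wipe it out.

9.12 dollars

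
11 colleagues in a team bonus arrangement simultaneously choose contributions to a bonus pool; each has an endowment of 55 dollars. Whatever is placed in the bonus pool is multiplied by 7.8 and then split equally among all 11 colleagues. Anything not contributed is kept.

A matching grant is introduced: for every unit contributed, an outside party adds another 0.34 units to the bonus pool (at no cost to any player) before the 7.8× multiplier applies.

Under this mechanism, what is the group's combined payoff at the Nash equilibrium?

605.00 dollars

With the mechanism, a contributed unit returns 7.8 × 1.34 / 11 = 0.9502 per unit of net cost — still below 1 — so contributing 0 remains dominant for every player.
Everyone keeps their endowment and the group total is 11 × 55 = 605.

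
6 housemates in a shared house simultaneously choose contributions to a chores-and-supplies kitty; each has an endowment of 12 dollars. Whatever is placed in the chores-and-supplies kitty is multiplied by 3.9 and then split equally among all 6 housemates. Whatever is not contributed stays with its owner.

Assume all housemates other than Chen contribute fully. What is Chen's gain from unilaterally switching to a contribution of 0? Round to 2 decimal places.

4.20 dollars

Switching from a contribution of 12 to 0 lets Chen keep an extra 12 dollars, but lowers the chores-and-supplies kitty by 12, which costs Chen their own share of that drop: 3.9/6 × 12 = 7.80.
Net gain = 12 − 7.80 = 4.20. The private return per contributed unit (0.6500) is below 1, so free-riding is indeed the best response regardless of what the others do.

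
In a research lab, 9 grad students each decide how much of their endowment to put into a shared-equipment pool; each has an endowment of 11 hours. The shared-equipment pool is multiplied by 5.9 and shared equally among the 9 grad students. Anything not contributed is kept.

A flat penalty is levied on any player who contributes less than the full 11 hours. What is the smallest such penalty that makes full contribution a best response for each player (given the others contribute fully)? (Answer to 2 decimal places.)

3.79 hours

Given the others contribute fully, the best deviation is to contribute 0 (any partial contribution still incurs the fine and gives up units whose private return 0.6556 is below 1).
Deviating from 11 to 0 saves 11 hours but forfeits the deviator's share of the drop in the shared-equipment pool: 5.9/9 × 11 = 7.21.
So the deviation gain is 11 − 7.21 = 3.79, and the fine must be at least 3.79 hours to wipe it out.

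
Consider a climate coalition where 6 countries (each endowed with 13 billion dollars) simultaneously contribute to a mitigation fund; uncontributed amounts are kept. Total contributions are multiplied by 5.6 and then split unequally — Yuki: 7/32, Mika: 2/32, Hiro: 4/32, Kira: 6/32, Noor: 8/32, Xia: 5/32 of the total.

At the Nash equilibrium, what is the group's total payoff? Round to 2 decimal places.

257.40 billion dollars

Each unit j contributes comes back to j as 5.6 × (j's share), so j prefers to contribute only if that share exceeds 1/5.6 = 0.1786; otherwise keeping the unit dominates.
Yuki, Kira and Noor clear that bar, contributing 13 each; the remaining 3 contribute 0. Total contributed: 39.
The mitigation fund pays out 5.6 × 39 = 218.40 in total (split across the unequal shares, but the aggregate is all that matters for the group sum).
The 3 free-riders keep 13 each, adding 39. Group total = 39 + 218.40 = 257.40.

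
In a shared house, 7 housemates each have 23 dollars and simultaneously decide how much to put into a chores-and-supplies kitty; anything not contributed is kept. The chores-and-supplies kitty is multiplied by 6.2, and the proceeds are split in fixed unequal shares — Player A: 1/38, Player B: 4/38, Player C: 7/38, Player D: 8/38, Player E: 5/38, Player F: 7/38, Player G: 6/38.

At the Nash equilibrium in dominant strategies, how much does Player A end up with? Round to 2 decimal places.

34.26 dollars

Each unit j contributes comes back to j as 6.2 × (j's share), so j prefers to contribute only if that share exceeds 1/6.2 = 0.1613; otherwise keeping the unit dominates.
Player C, Player D and Player F are above the threshold, contributing 23 each; the remaining 4 contribute 0. Total contributed: 69.
Player A keeps 23 and receives 6.2 × 69 × 1/38 = 11.26 from the chores-and-supplies kitty, for a payoff of 34.26.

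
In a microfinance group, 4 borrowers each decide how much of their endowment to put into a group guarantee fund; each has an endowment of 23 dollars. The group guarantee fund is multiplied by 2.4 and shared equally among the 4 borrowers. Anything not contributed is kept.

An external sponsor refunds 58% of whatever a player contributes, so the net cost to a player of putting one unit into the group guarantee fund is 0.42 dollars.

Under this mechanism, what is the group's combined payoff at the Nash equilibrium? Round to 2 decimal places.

274.16 dollars

With the mechanism, a contributed unit returns (2.4/4) / 0.42 = 1.4286 per unit of net cost to the contributor — now above 1 — so contributing fully is weakly dominant for every player.
So the Nash equilibrium is full contribution by all 4; the group earns 4 × (23 × 0.58 + 2.4 × 23) = 274.16.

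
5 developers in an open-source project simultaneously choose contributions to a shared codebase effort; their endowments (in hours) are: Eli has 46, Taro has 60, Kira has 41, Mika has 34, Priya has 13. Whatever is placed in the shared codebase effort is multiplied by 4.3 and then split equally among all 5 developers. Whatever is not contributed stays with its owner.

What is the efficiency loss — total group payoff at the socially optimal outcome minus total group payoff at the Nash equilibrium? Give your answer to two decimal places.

The private return per contributed unit is 4.3/5 = 0.8600 < 1 for every player regardless of endowment, so the Nash equilibrium is zero contribution and the group total is Σ E_j = 46 + 60 + 41 + 34 + 13 = 194.
Each contributed unit returns 4.300 to the group, so the social optimum is full contribution by everyone: group total = 4.300 × 194 = 834.20.
Efficiency loss = (4.300 − 1) × 194 = 640.20.

640.20 hours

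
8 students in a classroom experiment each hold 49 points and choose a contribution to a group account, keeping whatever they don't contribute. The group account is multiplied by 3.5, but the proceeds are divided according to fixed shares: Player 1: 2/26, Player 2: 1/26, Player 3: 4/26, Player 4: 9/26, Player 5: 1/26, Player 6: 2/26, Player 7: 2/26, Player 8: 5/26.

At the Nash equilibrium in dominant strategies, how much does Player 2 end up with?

Each unit j contributes comes back to j as 3.5 × (j's share), so j prefers to contribute only if that share exceeds 1/3.5 = 0.2857; otherwise keeping the unit dominates.
Player 4 alone (share 9/26) is above the threshold, contributing 49; the remaining 7 contribute 0. Total contributed: 49.
Player 2 keeps 49 and receives 3.5 × 49 × 1/26 = 6.60 from the group account, for a payoff of 55.60.

55.60 points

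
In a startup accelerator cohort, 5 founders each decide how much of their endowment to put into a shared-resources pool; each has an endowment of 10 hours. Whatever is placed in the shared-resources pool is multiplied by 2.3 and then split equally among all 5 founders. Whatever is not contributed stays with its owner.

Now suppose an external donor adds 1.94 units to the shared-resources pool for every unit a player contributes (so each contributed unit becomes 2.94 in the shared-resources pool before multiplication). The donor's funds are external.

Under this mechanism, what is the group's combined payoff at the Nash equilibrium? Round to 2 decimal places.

With the mechanism, a contributed unit returns 2.3 × 2.94 / 5 = 1.3524 per unit of net cost to the contributor — now above 1 — so contributing fully is weakly dominant for every player.
So the Nash equilibrium is full contribution by all 5; the group earns 2.3 × 2.94 × 50 = 338.10.

338.10 hours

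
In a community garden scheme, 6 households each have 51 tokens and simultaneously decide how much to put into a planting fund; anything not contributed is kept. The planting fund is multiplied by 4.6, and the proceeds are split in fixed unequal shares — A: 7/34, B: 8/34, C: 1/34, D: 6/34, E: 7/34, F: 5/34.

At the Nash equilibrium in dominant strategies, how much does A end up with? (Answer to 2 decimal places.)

99.30 tokens

A player with share s gets back 4.6·s per unit contributed, so full contribution is dominant for anyone with s > 1/4.6 = 0.2174 and zero contribution is dominant for anyone below.
B alone (share 8/34) is above the threshold, contributing 51; the remaining 5 contribute 0. Total contributed: 51.
A keeps 51 and receives 4.6 × 51 × 7/34 = 48.30 from the planting fund, for a payoff of 99.30.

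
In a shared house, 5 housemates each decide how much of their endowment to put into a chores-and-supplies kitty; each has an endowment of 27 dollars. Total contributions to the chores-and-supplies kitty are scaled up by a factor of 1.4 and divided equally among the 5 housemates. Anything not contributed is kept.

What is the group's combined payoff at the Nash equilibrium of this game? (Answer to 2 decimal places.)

Each contributed unit returns 1.4/5 = 0.2800 to its contributor — below 1 — so contributing 0 is dominant for every player. At the Nash equilibrium everyone keeps their 27, and the group total is 5 × 27 = 135.

135.00 dollars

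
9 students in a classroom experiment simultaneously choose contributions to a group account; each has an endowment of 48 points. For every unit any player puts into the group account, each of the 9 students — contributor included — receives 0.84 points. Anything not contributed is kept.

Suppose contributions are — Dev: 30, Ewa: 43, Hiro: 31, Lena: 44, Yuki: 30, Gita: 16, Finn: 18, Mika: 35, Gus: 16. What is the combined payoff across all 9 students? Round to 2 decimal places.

2157.28 points

Total contributed: 30 + 43 + 31 + 44 + 30 + 16 + 18 + 35 + 16 = 263; total kept: 9 × 48 − 263 = 169.
The group account pays out 0.84 × 9 × 263 = 1988.28 in aggregate.
Group total = 169 + 1988.28 = 2157.28.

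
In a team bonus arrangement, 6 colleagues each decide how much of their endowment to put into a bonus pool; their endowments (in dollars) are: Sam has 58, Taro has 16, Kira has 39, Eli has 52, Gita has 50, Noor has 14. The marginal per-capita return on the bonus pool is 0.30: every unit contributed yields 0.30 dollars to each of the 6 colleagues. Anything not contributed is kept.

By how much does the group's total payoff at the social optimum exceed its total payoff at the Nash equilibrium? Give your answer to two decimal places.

183.20 dollars

The private return per contributed unit is 0.30 < 1 for everyone, so the Nash equilibrium is zero contribution and the group total is Σ E_j = 58 + 16 + 39 + 52 + 50 + 14 = 229.
Each contributed unit returns 1.800 to the group, so the social optimum is full contribution by everyone: group total = 1.800 × 229 = 412.20.
Efficiency loss = (1.800 − 1) × 229 = 183.20.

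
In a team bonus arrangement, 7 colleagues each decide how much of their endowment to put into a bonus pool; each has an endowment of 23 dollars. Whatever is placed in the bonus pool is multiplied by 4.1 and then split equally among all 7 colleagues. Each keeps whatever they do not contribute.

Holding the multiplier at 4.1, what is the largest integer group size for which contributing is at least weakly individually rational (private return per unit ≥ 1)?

4

Private return per unit is 4.1/(group size), which is ≥ 1 whenever the group size is ≤ 4.1.
The largest such integer is 4.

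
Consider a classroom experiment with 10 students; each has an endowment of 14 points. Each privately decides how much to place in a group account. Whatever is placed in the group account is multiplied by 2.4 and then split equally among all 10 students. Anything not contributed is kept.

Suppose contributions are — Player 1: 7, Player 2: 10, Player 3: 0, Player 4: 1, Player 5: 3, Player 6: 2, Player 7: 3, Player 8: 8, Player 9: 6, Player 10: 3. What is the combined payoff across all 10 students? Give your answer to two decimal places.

200.20 points

Total contributed: 7 + 10 + 0 + 1 + 3 + 2 + 3 + 8 + 6 + 3 = 43; total kept: 10 × 14 − 43 = 97.
The group account pays out 2.4 × 43 = 103.20 in aggregate.
Group total = 97 + 103.20 = 200.20.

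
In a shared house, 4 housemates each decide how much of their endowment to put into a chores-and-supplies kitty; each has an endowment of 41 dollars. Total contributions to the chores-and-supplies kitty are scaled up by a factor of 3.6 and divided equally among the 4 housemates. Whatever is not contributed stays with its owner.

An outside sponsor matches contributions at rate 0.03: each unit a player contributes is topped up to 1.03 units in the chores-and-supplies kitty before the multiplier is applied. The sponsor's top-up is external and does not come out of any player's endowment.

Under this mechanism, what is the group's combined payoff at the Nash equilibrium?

Even with the mechanism, each unit contributed returns only 3.6 × 1.03 / 4 = 0.9270 per unit of net cost, so contributing nothing is still dominant.
Everyone keeps their endowment and the group total is 4 × 41 = 164.

164.00 dollars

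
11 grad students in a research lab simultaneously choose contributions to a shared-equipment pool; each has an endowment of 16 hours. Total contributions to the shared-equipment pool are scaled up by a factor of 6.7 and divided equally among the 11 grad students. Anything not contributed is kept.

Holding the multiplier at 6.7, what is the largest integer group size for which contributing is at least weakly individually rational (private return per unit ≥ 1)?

Private return per unit is 6.7/(group size), which is ≥ 1 whenever the group size is ≤ 6.7.
The largest such integer is 6.

6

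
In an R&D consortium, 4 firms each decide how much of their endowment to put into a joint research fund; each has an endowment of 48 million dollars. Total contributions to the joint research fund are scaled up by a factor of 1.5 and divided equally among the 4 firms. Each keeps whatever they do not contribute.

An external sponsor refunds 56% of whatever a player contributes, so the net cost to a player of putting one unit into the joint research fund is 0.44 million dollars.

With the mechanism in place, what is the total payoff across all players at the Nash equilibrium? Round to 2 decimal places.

192.00 million dollars

Even with the mechanism, each unit contributed returns only (1.5/4) / 0.44 = 0.8523 per unit of net cost, so contributing nothing is still dominant.
Everyone keeps their endowment and the group total is 4 × 48 = 192.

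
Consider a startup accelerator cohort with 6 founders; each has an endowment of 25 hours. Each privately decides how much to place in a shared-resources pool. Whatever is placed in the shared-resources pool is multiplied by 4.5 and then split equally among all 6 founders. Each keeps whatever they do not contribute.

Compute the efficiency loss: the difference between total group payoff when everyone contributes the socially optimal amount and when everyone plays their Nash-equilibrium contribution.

525.00 hours

Each contributed unit returns 4.5/6 = 0.7500 to its contributor — below 1 — so contributing 0 is dominant for every player. At the Nash equilibrium everyone keeps their 25, and the group total is 6 × 25 = 150.
Each contributed unit returns 4.500 to the group as a whole (0.7500 to each of 6 players), which exceeds 1, so the social optimum is full contribution: group total = 4.500 × 150 = 675.00.
Efficiency loss = 675.00 − 150 = 525.00.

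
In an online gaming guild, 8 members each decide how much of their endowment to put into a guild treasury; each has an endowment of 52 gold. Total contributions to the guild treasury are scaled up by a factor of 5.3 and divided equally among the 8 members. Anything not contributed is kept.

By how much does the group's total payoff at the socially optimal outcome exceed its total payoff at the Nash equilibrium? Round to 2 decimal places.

1788.80 gold

Each contributed unit returns 5.3/8 = 0.6625 to its contributor — below 1 — so contributing 0 is dominant for every player. At the Nash equilibrium everyone keeps their 52, and the group total is 8 × 52 = 416.
Each contributed unit returns 5.300 to the group as a whole (0.6625 to each of 8 players), which exceeds 1, so the social optimum is full contribution: group total = 5.300 × 416 = 2204.80.
Efficiency loss = 2204.80 − 416 = 1788.80.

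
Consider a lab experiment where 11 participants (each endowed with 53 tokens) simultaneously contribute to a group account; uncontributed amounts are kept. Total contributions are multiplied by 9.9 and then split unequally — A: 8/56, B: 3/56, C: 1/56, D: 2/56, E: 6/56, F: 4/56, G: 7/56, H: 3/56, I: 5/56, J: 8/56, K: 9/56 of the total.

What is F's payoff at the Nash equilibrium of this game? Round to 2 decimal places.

Each unit j contributes comes back to j as 9.9 × (j's share), so j prefers to contribute only if that share exceeds 1/9.9 = 0.1010; otherwise keeping the unit dominates.
The shares above 0.1010 belong to A, E, G, J and K, contributing 53 each; the remaining 6 contribute 0. Total contributed: 265.
F keeps 53 and receives 9.9 × 265 × 4/56 = 187.39 from the group account, for a payoff of 240.39.

240.39 tokens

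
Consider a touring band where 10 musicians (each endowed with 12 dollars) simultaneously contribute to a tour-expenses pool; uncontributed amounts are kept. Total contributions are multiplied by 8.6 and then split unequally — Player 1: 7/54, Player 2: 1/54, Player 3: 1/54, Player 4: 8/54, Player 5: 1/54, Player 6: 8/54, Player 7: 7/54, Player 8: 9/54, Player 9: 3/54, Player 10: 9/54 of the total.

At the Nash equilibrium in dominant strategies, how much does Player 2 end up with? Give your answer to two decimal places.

Player j's private return per contributed unit is 8.6 × (j's share). Contributing is weakly dominant for j when that share is at least 1/8.6 = 0.1163, and contributing 0 is dominant otherwise.
The shares above 0.1163 belong to Player 1, Player 4, Player 6, Player 7, Player 8 and Player 10, contributing 12 each; the remaining 4 contribute 0. Total contributed: 72.
Player 2 keeps 12 and receives 8.6 × 72 × 1/54 = 11.47 from the tour-expenses pool, for a payoff of 23.47.

23.47 dollars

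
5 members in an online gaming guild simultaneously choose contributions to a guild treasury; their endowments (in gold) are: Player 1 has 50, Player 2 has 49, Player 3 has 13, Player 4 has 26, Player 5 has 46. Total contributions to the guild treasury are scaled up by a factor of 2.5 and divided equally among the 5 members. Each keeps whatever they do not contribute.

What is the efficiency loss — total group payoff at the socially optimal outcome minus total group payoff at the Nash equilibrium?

The private return per contributed unit is 2.5/5 = 0.5000 < 1 for every player regardless of endowment, so the Nash equilibrium is zero contribution and the group total is Σ E_j = 50 + 49 + 13 + 26 + 46 = 184.
Each contributed unit returns 2.500 to the group, so the social optimum is full contribution by everyone: group total = 2.500 × 184 = 460.00.
Efficiency loss = (2.500 − 1) × 184 = 276.00.

276.00 gold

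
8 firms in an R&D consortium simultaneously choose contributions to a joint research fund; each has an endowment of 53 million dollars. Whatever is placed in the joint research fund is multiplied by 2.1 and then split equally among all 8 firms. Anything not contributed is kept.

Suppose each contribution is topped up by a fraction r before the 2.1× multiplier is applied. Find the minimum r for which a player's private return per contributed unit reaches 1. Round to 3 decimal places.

2.810

With matching at rate r, one contributed unit becomes (1 + r) in the joint research fund and returns 2.1 × (1 + r) / 8 to the contributor.
Setting this equal to 1: 1 + r = 8/2.1 = 3.8095.
So the minimum matching rate is r = 3.8095 − 1 = 2.810.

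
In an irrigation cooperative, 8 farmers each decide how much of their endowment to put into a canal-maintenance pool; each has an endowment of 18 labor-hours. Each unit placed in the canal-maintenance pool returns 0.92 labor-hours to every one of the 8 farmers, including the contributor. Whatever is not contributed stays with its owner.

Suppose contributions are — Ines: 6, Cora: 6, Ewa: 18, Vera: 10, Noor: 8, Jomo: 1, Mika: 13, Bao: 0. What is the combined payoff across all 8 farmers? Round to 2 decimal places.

538.32 labor-hours

Total contributed: 6 + 6 + 18 + 10 + 8 + 1 + 13 + 0 = 62; total kept: 8 × 18 − 62 = 82.
The canal-maintenance pool pays out 0.92 × 8 × 62 = 456.32 in aggregate.
Group total = 82 + 456.32 = 538.32.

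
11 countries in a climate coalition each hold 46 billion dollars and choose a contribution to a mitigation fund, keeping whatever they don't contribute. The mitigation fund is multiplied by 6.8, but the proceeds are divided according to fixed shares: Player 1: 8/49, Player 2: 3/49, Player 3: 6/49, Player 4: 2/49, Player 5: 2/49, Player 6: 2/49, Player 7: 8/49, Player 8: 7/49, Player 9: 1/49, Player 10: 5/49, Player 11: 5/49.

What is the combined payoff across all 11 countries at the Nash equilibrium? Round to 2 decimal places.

1039.60 billion dollars

Player j's private return per contributed unit is 6.8 × (j's share). Contributing is weakly dominant for j when that share is at least 1/6.8 = 0.1471, and contributing 0 is dominant otherwise.
Player 1 and Player 7 are above the threshold, contributing 46 each; the remaining 9 contribute 0. Total contributed: 92.
The mitigation fund pays out 6.8 × 92 = 625.60 in total (split across the unequal shares, but the aggregate is all that matters for the group sum).
The 9 free-riders keep 46 each, adding 414. Group total = 414 + 625.60 = 1039.60.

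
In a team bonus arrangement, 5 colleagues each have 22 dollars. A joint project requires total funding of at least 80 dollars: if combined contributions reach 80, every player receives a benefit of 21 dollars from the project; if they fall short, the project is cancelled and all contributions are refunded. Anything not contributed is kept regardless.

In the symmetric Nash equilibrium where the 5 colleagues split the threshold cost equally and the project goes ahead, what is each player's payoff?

Equal share of the threshold: 80/5 = 16.
At this profile no one gains by cutting their contribution: any cut drops the total below 80, the project is cancelled, contributions are refunded, and the deviator ends with 22, which is less than 22 − 16 + 21 = 27. Contributing more than 16 just wastes the excess. So contributing exactly 16 is a best response.
Each player's payoff: 22 − 16 + 21 = 27.

27 dollars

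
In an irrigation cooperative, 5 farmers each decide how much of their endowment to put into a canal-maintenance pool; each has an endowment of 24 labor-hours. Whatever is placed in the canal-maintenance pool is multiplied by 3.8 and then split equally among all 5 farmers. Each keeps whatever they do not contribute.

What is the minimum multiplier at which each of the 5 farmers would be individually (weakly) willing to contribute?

A contributed unit returns (multiplier)/5 to its contributor.
This reaches 1 exactly when the multiplier is 5.

5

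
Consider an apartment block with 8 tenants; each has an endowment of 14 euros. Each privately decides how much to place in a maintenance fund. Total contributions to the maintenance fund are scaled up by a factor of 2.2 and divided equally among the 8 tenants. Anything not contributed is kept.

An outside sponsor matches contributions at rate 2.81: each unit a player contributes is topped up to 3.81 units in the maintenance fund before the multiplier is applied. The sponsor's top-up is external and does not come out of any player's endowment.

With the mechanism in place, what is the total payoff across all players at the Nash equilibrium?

The effective private return per unit is now 2.2 × 3.81 / 8 = 1.0478 > 1, so every player's dominant strategy flips to full contribution.
At the Nash equilibrium everyone contributes 14. Group total payoff = 2.2 × 3.81 × 112 = 938.78.

938.78 euros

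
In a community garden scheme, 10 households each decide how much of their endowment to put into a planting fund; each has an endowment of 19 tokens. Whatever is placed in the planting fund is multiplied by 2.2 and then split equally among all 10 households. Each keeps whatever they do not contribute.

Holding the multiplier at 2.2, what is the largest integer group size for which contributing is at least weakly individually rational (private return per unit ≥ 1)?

2

Private return per unit is 2.2/(group size), which is ≥ 1 whenever the group size is ≤ 2.2.
The largest such integer is 2.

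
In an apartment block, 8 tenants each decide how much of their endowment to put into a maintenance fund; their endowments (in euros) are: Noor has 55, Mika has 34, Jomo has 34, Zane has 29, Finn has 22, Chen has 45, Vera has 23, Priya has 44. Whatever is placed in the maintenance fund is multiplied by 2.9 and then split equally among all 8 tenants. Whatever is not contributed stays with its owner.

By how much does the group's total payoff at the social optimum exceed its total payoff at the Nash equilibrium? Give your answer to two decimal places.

The private return per contributed unit is 2.9/8 = 0.3625 < 1 for every player regardless of endowment, so the Nash equilibrium is zero contribution and the group total is Σ E_j = 55 + 34 + 34 + 29 + 22 + 45 + 23 + 44 = 286.
Each contributed unit returns 2.900 to the group, so the social optimum is full contribution by everyone: group total = 2.900 × 286 = 829.40.
Efficiency loss = (2.900 − 1) × 286 = 543.40.

543.40 euros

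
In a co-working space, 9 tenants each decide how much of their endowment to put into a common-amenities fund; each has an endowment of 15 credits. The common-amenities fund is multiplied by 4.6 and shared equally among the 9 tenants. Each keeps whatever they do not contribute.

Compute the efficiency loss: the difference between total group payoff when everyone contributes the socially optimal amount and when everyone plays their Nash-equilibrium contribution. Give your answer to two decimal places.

Each contributed unit returns 4.6/9 = 0.5111 to its contributor — below 1 — so contributing 0 is dominant for every player. At the Nash equilibrium everyone keeps their 15, and the group total is 9 × 15 = 135.
Each contributed unit returns 4.600 to the group as a whole (0.5111 to each of 9 players), which exceeds 1, so the social optimum is full contribution: group total = 4.600 × 135 = 621.00.
Efficiency loss = 621.00 − 135 = 486.00.

486.00 credits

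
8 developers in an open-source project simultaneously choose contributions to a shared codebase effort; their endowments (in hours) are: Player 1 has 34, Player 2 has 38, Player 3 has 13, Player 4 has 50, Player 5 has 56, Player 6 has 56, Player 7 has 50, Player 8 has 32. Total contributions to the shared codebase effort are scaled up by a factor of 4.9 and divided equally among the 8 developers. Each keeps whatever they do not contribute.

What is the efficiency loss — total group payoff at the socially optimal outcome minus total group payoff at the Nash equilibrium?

1283.10 hours

The private return per contributed unit is 4.9/8 = 0.6125 < 1 for every player regardless of endowment, so the Nash equilibrium is zero contribution and the group total is Σ E_j = 34 + 38 + 13 + 50 + 56 + 56 + 50 + 32 = 329.
Each contributed unit returns 4.900 to the group, so the social optimum is full contribution by everyone: group total = 4.900 × 329 = 1612.10.
Efficiency loss = (4.900 − 1) × 329 = 1283.10.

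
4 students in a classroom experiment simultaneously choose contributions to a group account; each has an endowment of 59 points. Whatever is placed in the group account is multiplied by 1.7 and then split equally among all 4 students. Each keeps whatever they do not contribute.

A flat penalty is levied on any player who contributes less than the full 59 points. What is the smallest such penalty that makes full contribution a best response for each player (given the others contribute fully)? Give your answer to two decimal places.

33.93 points

Given the others contribute fully, the best deviation is to contribute 0 (any partial contribution still incurs the fine and gives up units whose private return 0.4250 is below 1).
Deviating from 59 to 0 saves 59 points but forfeits the deviator's share of the drop in the group account: 1.7/4 × 59 = 25.07.
So the deviation gain is 59 − 25.07 = 33.93, and the fine must be at least 33.93 points to wipe it out.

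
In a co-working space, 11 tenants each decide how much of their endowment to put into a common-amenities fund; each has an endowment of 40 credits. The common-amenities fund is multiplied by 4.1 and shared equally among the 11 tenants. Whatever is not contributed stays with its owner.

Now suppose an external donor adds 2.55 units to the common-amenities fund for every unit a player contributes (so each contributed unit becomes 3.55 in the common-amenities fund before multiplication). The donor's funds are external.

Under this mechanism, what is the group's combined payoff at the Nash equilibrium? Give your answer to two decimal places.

The effective private return per unit is now 4.1 × 3.55 / 11 = 1.3232 > 1, so every player's dominant strategy flips to full contribution.
So the Nash equilibrium is full contribution by all 11; the group earns 4.1 × 3.55 × 440 = 6404.20.

6404.20 credits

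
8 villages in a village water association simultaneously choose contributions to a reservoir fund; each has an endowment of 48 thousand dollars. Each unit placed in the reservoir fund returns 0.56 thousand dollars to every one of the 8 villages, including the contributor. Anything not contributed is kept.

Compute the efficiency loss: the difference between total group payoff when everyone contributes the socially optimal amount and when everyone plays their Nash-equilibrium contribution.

1336.32 thousand dollars

The private return per contributed unit is 0.56 < 1, so contributing 0 is dominant for every player. At the Nash equilibrium everyone keeps their 48, and the group total is 8 × 48 = 384.
Each contributed unit returns 4.480 to the group as a whole (0.56 to each of 8 players), which exceeds 1, so the social optimum is full contribution: group total = 4.480 × 384 = 1720.32.
Efficiency loss = 1720.32 − 384 = 1336.32.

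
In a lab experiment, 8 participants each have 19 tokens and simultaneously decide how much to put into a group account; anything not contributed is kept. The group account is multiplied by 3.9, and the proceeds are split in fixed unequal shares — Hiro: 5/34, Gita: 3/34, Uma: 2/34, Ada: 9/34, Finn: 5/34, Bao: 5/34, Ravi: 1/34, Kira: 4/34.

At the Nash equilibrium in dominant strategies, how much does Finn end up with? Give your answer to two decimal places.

Player j's private return per contributed unit is 3.9 × (j's share). Contributing is weakly dominant for j when that share is at least 1/3.9 = 0.2564, and contributing 0 is dominant otherwise.
Ada alone (share 9/34) is above the threshold, contributing 19; the remaining 7 contribute 0. Total contributed: 19.
Finn keeps 19 and receives 3.9 × 19 × 5/34 = 10.90 from the group account, for a payoff of 29.90.

29.90 tokens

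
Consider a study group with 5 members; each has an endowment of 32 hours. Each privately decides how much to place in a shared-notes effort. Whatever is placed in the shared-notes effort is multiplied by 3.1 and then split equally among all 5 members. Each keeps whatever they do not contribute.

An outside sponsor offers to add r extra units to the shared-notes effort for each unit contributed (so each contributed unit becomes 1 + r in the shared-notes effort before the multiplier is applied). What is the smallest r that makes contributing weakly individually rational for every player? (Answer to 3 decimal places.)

With matching at rate r, one contributed unit becomes (1 + r) in the shared-notes effort and returns 3.1 × (1 + r) / 5 to the contributor.
Setting this equal to 1: 1 + r = 5/3.1 = 1.6129.
So the minimum matching rate is r = 1.6129 − 1 = 0.613.

0.613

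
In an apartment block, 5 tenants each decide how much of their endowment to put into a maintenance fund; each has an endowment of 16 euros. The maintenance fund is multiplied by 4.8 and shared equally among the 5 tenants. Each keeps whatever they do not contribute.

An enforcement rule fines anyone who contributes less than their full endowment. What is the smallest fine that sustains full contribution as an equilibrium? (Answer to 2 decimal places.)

0.64 euros

Given the others contribute fully, the best deviation is to contribute 0 (any partial contribution still incurs the fine and gives up units whose private return 0.9600 is below 1).
Deviating from 16 to 0 saves 16 euros but forfeits the deviator's share of the drop in the maintenance fund: 4.8/5 × 16 = 15.36.
So the deviation gain is 16 − 15.36 = 0.64, and the fine must be at least 0.64 euros to wipe it out.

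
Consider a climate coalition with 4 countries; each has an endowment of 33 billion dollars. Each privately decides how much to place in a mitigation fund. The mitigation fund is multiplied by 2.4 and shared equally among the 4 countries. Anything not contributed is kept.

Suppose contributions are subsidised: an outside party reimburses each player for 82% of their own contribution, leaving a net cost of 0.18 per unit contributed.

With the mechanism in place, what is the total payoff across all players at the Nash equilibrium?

425.04 billion dollars

With the mechanism, a contributed unit returns (2.4/4) / 0.18 = 3.3333 per unit of net cost to the contributor — now above 1 — so contributing fully is weakly dominant for every player.
So the Nash equilibrium is full contribution by all 4; the group earns 4 × (33 × 0.82 + 2.4 × 33) = 425.04.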